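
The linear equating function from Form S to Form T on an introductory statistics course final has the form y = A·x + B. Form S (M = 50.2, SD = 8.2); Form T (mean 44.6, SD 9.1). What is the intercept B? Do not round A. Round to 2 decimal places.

A = SD_Y / SD_X = 9.1 / 8.2 = 1.109756
B = M_Y − A·M_X = 44.6 − 1.109756 × 50.2 = -11.11

-11.11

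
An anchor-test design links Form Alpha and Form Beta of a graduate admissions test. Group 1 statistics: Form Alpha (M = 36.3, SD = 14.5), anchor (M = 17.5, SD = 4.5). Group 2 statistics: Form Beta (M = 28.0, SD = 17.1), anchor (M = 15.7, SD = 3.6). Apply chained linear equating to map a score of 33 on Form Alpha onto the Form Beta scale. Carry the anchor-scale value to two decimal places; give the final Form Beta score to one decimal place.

31.7

Form Alpha → anchor (Group 1): v = (4.5/14.5)(33 − 36.3) + 17.5 = 16.48
anchor → Form Beta (Group 2): y = (17.1/3.6)(16.48 − 15.7) + 28.0 = 31.7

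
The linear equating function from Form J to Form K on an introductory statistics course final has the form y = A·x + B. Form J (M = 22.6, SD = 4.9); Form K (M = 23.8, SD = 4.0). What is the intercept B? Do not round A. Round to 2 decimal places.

A = SD_Y / SD_X = 4.0 / 4.9 = 0.816327
B = M_Y − A·M_X = 23.8 − 0.816327 × 22.6 = 5.35

5.35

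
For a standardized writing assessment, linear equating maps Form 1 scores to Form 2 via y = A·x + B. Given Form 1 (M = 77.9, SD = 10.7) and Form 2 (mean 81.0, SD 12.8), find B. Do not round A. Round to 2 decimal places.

A = SD_Y / SD_X = 12.8 / 10.7 = 1.196262
B = M_Y − A·M_X = 81.0 − 1.196262 × 77.9 = -12.19

-12.19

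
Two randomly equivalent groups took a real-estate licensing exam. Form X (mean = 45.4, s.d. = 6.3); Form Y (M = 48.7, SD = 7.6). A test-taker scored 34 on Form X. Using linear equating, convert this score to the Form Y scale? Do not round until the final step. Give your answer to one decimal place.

Linear equating: y = (SD_Y/SD_X)(x − M_X) + M_Y
y = (7.6/6.3)(34 − 45.4) + 48.7
y = 1.206349 × -11.4 + 48.7 = -13.7524 + 48.7 = 34.9

34.9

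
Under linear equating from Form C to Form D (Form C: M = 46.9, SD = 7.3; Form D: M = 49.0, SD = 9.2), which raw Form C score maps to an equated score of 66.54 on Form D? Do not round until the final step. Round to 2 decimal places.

Invert y = (SD_Y/SD_X)(x − M_X) + M_Y:
x = (SD_X/SD_Y)(y − M_Y) + M_X = (7.3/9.2)(66.54 − 49.0) + 46.9
x = 0.793478 × 17.540 + 46.9 = 60.82

60.82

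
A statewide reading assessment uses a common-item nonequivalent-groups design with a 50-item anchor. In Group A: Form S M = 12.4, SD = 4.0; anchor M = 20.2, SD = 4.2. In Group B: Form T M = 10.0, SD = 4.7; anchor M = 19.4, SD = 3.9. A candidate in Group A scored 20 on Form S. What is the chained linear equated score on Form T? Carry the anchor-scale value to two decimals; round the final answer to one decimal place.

20.6

Form S → anchor (Group A): v = (4.2/4.0)(20 − 12.4) + 20.2 = 28.18
anchor → Form T (Group B): y = (4.7/3.9)(28.18 − 19.4) + 10.0 = 20.6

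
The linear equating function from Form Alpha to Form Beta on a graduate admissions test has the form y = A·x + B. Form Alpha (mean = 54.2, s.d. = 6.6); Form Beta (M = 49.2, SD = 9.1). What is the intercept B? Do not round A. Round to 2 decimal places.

-25.53

A = SD_Y / SD_X = 9.1 / 6.6 = 1.378788
B = M_Y − A·M_X = 49.2 − 1.378788 × 54.2 = -25.53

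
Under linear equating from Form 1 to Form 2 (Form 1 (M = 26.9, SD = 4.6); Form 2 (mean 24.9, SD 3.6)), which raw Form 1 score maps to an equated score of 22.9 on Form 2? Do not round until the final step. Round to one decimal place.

Invert y = (SD_Y/SD_X)(x − M_X) + M_Y:
x = (SD_X/SD_Y)(y − M_Y) + M_X = (4.6/3.6)(22.9 − 24.9) + 26.9
x = 1.277778 × -2.000 + 26.9 = 24.3

24.3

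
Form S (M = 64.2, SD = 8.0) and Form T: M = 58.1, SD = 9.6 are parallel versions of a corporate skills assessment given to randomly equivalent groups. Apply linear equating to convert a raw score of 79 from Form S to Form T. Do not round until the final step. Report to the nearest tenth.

Linear equating: y = (SD_Y/SD_X)(x − M_X) + M_Y
y = (9.6/8.0)(79 − 64.2) + 58.1
y = 1.200000 × 14.8 + 58.1 = 17.7600 + 58.1 = 75.9

75.9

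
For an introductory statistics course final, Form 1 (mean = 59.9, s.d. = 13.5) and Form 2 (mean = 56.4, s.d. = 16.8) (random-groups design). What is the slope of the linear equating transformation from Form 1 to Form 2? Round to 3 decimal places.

1.244

A = SD_Y / SD_X = 16.8 / 13.5 = 1.244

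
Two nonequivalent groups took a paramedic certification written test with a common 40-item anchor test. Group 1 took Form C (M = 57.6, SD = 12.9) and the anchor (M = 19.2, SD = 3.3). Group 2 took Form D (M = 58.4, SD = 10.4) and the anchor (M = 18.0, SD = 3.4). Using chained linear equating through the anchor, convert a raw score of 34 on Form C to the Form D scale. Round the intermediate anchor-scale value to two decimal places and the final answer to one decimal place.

Form C → anchor (Group 1): v = (3.3/12.9)(34 − 57.6) + 19.2 = 13.16
anchor → Form D (Group 2): y = (10.4/3.4)(13.16 − 18.0) + 58.4 = 43.6

43.6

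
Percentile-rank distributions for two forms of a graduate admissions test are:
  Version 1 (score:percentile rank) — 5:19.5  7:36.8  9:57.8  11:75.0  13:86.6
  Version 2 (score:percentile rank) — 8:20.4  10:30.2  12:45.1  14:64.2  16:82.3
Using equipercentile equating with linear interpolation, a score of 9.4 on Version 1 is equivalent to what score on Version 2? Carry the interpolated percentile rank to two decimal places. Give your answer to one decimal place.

PR of 9.4 on Version 1: 57.8 + (9.4 − 9)/(11 − 9) × (75.0 − 57.8) = 61.24
On Version 2, PR 61.24 falls between score 12 (PR 45.1) and 14 (PR 64.2).
Interpolate: 12 + (61.24 − 45.1)/(64.2 − 45.1) × (14 − 12) = 13.7

13.7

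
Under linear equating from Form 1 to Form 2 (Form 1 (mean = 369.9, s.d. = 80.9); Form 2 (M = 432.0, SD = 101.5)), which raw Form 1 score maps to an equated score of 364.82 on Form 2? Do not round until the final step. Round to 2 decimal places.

316.35

Invert y = (SD_Y/SD_X)(x − M_X) + M_Y:
x = (SD_X/SD_Y)(y − M_Y) + M_X = (80.9/101.5)(364.82 − 432.0) + 369.9
x = 0.797044 × -67.180 + 369.9 = 316.35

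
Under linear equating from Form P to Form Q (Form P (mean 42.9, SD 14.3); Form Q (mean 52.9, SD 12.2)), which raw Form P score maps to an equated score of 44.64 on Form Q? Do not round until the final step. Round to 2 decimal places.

Invert y = (SD_Y/SD_X)(x − M_X) + M_Y:
x = (SD_X/SD_Y)(y − M_Y) + M_X = (14.3/12.2)(44.64 − 52.9) + 42.9
x = 1.172131 × -8.260 + 42.9 = 33.22

33.22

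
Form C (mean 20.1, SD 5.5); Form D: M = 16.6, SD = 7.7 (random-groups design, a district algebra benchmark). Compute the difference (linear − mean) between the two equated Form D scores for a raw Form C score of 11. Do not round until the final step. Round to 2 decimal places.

-3.64

Mean-equated: 11 + (16.6 − 20.1) = 7.50
Linear-equated: (7.7/5.5)(11 − 20.1) + 16.6 = 3.860
Difference = 3.860 − 7.50 = -3.64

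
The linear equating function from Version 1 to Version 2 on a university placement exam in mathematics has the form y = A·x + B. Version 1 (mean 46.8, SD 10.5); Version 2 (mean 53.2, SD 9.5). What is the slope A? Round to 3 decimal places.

A = SD_Y / SD_X = 9.5 / 10.5 = 0.905

0.905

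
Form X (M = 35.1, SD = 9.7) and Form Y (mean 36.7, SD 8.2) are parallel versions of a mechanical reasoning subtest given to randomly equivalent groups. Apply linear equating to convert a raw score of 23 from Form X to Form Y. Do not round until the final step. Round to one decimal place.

26.5

Linear equating: y = (SD_Y/SD_X)(x − M_X) + M_Y
y = (8.2/9.7)(23 − 35.1) + 36.7
y = 0.845361 × -12.1 + 36.7 = -10.2289 + 36.7 = 26.5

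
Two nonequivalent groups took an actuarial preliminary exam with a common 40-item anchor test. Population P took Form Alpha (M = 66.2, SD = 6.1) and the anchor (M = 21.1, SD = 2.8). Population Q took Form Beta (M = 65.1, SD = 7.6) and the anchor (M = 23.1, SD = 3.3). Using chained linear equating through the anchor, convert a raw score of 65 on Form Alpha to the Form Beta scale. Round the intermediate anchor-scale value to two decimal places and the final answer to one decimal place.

Form Alpha → anchor (Population P): v = (2.8/6.1)(65 − 66.2) + 21.1 = 20.55
anchor → Form Beta (Population Q): y = (7.6/3.3)(20.55 − 23.1) + 65.1 = 59.2

59.2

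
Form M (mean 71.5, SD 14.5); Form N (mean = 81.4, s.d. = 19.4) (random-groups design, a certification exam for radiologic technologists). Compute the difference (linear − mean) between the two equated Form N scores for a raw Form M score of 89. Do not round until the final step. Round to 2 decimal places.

Mean-equated: 89 + (81.4 − 71.5) = 98.90
Linear-equated: (19.4/14.5)(89 − 71.5) + 81.4 = 104.814
Difference = 104.814 − 98.90 = 5.91

5.91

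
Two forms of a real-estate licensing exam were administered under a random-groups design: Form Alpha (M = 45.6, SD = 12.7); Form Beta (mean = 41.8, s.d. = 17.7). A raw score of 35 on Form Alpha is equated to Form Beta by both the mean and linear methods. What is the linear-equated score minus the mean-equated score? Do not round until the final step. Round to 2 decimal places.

-4.17

Mean-equated: 35 + (41.8 − 45.6) = 31.20
Linear-equated: (17.7/12.7)(35 − 45.6) + 41.8 = 27.027
Difference = 27.027 − 31.20 = -4.17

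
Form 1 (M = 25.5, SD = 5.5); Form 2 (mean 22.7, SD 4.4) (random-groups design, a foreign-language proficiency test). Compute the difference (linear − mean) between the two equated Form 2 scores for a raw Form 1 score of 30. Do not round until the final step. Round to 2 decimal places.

Mean-equated: 30 + (22.7 − 25.5) = 27.20
Linear-equated: (4.4/5.5)(30 − 25.5) + 22.7 = 26.300
Difference = 26.300 − 27.20 = -0.90

-0.90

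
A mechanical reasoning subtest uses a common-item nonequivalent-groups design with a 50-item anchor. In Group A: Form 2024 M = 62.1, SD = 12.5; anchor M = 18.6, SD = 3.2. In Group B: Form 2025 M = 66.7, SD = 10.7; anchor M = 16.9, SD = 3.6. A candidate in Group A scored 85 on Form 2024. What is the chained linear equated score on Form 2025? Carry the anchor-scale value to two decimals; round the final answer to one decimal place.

Form 2024 → anchor (Group A): v = (3.2/12.5)(85 − 62.1) + 18.6 = 24.46
anchor → Form 2025 (Group B): y = (10.7/3.6)(24.46 − 16.9) + 66.7 = 89.2

89.2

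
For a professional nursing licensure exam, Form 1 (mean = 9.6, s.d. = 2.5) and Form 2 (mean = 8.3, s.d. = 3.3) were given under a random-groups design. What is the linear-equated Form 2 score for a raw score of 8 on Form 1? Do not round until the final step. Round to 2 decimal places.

Linear equating: y = (SD_Y/SD_X)(x − M_X) + M_Y
y = (3.3/2.5)(8 − 9.6) + 8.3
y = 1.320000 × -1.6 + 8.3 = -2.1120 + 8.3 = 6.19

6.19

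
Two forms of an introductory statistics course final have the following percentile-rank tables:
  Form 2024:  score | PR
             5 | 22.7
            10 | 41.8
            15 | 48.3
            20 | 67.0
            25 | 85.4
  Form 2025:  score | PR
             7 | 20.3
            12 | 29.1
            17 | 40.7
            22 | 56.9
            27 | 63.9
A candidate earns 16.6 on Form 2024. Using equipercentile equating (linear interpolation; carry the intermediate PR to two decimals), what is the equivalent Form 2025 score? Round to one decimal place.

21.2

PR of 16.6 on Form 2024: 48.3 + (16.6 − 15)/(20 − 15) × (67.0 − 48.3) = 54.28
On Form 2025, PR 54.28 falls between score 17 (PR 40.7) and 22 (PR 56.9).
Interpolate: 17 + (54.28 − 40.7)/(56.9 − 40.7) × (22 − 17) = 21.2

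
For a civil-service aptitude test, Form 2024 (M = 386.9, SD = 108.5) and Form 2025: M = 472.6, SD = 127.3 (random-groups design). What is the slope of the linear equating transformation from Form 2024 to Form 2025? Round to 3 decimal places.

1.173

A = SD_Y / SD_X = 127.3 / 108.5 = 1.173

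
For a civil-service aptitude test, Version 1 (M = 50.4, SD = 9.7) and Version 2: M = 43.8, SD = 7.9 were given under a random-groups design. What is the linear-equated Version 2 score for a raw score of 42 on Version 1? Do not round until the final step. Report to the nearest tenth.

Linear equating: y = (SD_Y/SD_X)(x − M_X) + M_Y
y = (7.9/9.7)(42 − 50.4) + 43.8
y = 0.814433 × -8.4 + 43.8 = -6.8412 + 43.8 = 37.0

37.0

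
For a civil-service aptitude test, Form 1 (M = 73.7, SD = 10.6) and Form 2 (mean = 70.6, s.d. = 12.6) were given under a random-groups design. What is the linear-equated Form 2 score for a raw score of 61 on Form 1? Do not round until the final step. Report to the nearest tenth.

55.5

Linear equating: y = (SD_Y/SD_X)(x − M_X) + M_Y
y = (12.6/10.6)(61 − 73.7) + 70.6
y = 1.188679 × -12.7 + 70.6 = -15.0962 + 70.6 = 55.5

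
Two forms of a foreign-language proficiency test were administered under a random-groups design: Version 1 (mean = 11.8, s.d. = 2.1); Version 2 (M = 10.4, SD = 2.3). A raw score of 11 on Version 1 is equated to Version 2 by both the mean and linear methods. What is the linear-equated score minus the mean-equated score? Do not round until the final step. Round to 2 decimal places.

-0.08

Mean-equated: 11 + (10.4 − 11.8) = 9.60
Linear-equated: (2.3/2.1)(11 − 11.8) + 10.4 = 9.524
Difference = 9.524 − 9.60 = -0.08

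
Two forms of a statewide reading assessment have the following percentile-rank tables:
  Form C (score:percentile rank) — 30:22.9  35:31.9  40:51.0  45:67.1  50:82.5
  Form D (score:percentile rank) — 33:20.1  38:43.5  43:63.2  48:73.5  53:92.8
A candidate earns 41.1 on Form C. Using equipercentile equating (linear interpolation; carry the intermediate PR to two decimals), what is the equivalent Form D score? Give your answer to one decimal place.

40.8

PR of 41.1 on Form C: 51.0 + (41.1 − 40)/(45 − 40) × (67.1 − 51.0) = 54.54
On Form D, PR 54.54 falls between score 38 (PR 43.5) and 43 (PR 63.2).
Interpolate: 38 + (54.54 − 43.5)/(63.2 − 43.5) × (43 − 38) = 40.8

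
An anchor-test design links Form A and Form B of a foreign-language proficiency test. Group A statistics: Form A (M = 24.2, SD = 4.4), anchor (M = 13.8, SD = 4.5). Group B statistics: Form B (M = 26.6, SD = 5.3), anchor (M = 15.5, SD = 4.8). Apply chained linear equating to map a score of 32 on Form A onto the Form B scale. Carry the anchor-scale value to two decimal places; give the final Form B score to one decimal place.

Form A → anchor (Group A): v = (4.5/4.4)(32 − 24.2) + 13.8 = 21.78
anchor → Form B (Group B): y = (5.3/4.8)(21.78 − 15.5) + 26.6 = 33.5

33.5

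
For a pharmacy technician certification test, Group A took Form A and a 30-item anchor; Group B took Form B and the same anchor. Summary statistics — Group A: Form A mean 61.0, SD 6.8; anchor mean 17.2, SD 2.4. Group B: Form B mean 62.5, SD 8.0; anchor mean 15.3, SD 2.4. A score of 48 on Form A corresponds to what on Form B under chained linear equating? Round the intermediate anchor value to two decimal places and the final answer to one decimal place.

Form A → anchor (Group A): v = (2.4/6.8)(48 − 61.0) + 17.2 = 12.61
anchor → Form B (Group B): y = (8.0/2.4)(12.61 − 15.3) + 62.5 = 53.5

53.5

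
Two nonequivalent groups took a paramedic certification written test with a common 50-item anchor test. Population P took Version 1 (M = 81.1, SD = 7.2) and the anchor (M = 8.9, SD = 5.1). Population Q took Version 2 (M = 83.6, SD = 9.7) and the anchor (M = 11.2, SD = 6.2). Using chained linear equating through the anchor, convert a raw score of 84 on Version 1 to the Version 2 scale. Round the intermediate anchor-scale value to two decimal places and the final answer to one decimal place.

83.2

Version 1 → anchor (Population P): v = (5.1/7.2)(84 − 81.1) + 8.9 = 10.95
anchor → Version 2 (Population Q): y = (9.7/6.2)(10.95 − 11.2) + 83.6 = 83.2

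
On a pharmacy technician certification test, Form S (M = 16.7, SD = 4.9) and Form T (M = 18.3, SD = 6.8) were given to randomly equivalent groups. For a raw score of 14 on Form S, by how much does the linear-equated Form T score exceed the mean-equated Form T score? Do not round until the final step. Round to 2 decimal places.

-1.05

Mean-equated: 14 + (18.3 − 16.7) = 15.60
Linear-equated: (6.8/4.9)(14 − 16.7) + 18.3 = 14.553
Difference = 14.553 − 15.60 = -1.05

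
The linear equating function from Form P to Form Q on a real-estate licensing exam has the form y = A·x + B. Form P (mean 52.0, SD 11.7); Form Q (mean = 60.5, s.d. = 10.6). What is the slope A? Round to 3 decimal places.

0.906

A = SD_Y / SD_X = 10.6 / 11.7 = 0.906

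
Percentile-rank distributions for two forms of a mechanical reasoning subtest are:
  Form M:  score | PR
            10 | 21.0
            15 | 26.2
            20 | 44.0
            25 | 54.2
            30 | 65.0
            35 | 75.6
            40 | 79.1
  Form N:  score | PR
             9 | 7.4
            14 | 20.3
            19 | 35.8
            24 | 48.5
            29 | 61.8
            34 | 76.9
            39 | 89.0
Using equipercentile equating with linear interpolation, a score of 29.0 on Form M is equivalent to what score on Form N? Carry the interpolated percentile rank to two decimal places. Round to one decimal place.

29.3

PR of 29.0 on Form M: 54.2 + (29.0 − 25)/(30 − 25) × (65.0 − 54.2) = 62.84
On Form N, PR 62.84 falls between score 29 (PR 61.8) and 34 (PR 76.9).
Interpolate: 29 + (62.84 − 61.8)/(76.9 − 61.8) × (34 − 29) = 29.3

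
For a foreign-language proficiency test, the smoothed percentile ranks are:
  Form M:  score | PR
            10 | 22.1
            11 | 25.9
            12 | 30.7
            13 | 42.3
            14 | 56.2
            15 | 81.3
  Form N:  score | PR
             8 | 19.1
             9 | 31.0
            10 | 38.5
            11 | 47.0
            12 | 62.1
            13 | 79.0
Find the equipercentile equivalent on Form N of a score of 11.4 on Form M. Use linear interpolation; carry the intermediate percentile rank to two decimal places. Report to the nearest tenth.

8.7

PR of 11.4 on Form M: 25.9 + (11.4 − 11)/(12 − 11) × (30.7 − 25.9) = 27.82
On Form N, PR 27.82 falls between score 8 (PR 19.1) and 9 (PR 31.0).
Interpolate: 8 + (27.82 − 19.1)/(31.0 − 19.1) × (9 − 8) = 8.7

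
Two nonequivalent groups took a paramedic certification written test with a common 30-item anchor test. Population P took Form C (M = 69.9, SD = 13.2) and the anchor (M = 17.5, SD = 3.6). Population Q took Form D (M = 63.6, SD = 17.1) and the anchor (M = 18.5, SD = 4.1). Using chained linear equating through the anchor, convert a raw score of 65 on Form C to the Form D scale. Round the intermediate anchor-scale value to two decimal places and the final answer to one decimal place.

Form C → anchor (Population P): v = (3.6/13.2)(65 − 69.9) + 17.5 = 16.16
anchor → Form D (Population Q): y = (17.1/4.1)(16.16 − 18.5) + 63.6 = 53.8

53.8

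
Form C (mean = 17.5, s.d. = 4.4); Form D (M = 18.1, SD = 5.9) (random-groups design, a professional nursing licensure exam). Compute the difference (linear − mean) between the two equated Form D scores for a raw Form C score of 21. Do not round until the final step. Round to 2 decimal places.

1.19

Mean-equated: 21 + (18.1 − 17.5) = 21.60
Linear-equated: (5.9/4.4)(21 − 17.5) + 18.1 = 22.793
Difference = 22.793 − 21.60 = 1.19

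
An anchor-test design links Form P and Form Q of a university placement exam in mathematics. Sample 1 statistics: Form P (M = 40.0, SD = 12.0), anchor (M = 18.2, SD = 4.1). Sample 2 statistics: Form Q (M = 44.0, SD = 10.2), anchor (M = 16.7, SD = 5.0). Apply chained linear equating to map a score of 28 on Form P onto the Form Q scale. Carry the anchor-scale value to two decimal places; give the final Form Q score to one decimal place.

Form P → anchor (Sample 1): v = (4.1/12.0)(28 − 40.0) + 18.2 = 14.10
anchor → Form Q (Sample 2): y = (10.2/5.0)(14.10 − 16.7) + 44.0 = 38.7

38.7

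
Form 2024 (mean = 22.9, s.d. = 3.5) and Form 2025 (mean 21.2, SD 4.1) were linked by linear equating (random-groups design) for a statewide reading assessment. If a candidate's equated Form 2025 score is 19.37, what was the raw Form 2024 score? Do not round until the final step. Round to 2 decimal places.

Invert y = (SD_Y/SD_X)(x − M_X) + M_Y:
x = (SD_X/SD_Y)(y − M_Y) + M_X = (3.5/4.1)(19.37 − 21.2) + 22.9
x = 0.853659 × -1.830 + 22.9 = 21.34

21.34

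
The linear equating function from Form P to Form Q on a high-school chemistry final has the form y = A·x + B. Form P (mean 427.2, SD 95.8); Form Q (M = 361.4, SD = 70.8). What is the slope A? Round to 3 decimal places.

A = SD_Y / SD_X = 70.8 / 95.8 = 0.739

0.739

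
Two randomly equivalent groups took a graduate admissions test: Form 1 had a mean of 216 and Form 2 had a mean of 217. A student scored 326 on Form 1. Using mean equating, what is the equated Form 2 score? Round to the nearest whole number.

Mean equating: y = x + (M_Y − M_X) = 326 + (217 − 216) = 327

327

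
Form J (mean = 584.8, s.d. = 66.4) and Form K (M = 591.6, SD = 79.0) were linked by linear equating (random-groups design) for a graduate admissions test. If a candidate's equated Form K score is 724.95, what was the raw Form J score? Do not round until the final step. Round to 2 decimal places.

696.88

Invert y = (SD_Y/SD_X)(x − M_X) + M_Y:
x = (SD_X/SD_Y)(y − M_Y) + M_X = (66.4/79.0)(724.95 − 591.6) + 584.8
x = 0.840506 × 133.350 + 584.8 = 696.88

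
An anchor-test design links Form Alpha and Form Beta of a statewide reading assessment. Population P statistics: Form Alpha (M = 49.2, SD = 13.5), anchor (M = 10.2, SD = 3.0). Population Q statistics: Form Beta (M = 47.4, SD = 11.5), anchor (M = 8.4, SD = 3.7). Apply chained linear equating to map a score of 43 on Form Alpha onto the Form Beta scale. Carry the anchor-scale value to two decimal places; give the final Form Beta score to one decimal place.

48.7

Form Alpha → anchor (Population P): v = (3.0/13.5)(43 − 49.2) + 10.2 = 8.82
anchor → Form Beta (Population Q): y = (11.5/3.7)(8.82 − 8.4) + 47.4 = 48.7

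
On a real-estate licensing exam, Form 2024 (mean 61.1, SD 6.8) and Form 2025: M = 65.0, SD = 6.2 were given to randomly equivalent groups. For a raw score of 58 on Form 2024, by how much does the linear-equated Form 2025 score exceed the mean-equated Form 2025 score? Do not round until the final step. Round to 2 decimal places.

Mean-equated: 58 + (65.0 − 61.1) = 61.90
Linear-equated: (6.2/6.8)(58 − 61.1) + 65.0 = 62.174
Difference = 62.174 − 61.90 = 0.27

0.27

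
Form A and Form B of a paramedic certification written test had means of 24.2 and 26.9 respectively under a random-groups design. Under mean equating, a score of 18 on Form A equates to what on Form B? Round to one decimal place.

Mean equating: y = x + (M_Y − M_X) = 18 + (26.9 − 24.2) = 20.7

20.7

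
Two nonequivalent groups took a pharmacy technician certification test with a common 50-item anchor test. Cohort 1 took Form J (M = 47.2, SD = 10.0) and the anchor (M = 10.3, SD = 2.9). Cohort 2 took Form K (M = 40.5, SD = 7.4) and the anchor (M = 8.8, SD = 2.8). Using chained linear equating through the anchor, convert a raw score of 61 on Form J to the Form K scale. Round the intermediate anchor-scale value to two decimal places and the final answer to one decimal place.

Form J → anchor (Cohort 1): v = (2.9/10.0)(61 − 47.2) + 10.3 = 14.30
anchor → Form K (Cohort 2): y = (7.4/2.8)(14.30 − 8.8) + 40.5 = 55.0

55.0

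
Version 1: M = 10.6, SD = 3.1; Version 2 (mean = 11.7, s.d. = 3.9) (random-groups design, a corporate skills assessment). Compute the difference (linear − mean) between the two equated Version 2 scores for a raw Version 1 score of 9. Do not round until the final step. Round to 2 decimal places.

-0.41

Mean-equated: 9 + (11.7 − 10.6) = 10.10
Linear-equated: (3.9/3.1)(9 − 10.6) + 11.7 = 9.687
Difference = 9.687 − 10.10 = -0.41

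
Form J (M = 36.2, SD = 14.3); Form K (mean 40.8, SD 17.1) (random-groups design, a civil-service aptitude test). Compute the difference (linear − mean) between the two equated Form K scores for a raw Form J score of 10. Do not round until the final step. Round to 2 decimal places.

Mean-equated: 10 + (40.8 − 36.2) = 14.60
Linear-equated: (17.1/14.3)(10 − 36.2) + 40.8 = 9.470
Difference = 9.470 − 14.60 = -5.13

-5.13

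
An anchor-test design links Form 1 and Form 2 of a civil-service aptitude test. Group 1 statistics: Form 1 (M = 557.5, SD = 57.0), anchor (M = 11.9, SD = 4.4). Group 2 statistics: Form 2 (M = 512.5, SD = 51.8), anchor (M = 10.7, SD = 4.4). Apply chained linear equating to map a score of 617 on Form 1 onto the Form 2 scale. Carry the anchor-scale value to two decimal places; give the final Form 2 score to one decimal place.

Form 1 → anchor (Group 1): v = (4.4/57.0)(617 − 557.5) + 11.9 = 16.49
anchor → Form 2 (Group 2): y = (51.8/4.4)(16.49 − 10.7) + 512.5 = 580.7

580.7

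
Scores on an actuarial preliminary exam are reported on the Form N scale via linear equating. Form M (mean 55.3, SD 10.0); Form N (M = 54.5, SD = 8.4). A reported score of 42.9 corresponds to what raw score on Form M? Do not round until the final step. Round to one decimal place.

41.5

Invert y = (SD_Y/SD_X)(x − M_X) + M_Y:
x = (SD_X/SD_Y)(y − M_Y) + M_X = (10.0/8.4)(42.9 − 54.5) + 55.3
x = 1.190476 × -11.600 + 55.3 = 41.5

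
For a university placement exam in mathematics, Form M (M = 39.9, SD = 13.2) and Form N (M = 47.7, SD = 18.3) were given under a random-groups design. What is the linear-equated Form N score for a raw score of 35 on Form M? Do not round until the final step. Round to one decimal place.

40.9

Linear equating: y = (SD_Y/SD_X)(x − M_X) + M_Y
y = (18.3/13.2)(35 − 39.9) + 47.7
y = 1.386364 × -4.9 + 47.7 = -6.7932 + 47.7 = 40.9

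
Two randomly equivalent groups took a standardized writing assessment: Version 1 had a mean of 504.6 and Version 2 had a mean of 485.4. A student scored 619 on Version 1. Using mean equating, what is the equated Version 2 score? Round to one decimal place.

599.8

Mean equating: y = x + (M_Y − M_X) = 619 + (485.4 − 504.6) = 599.8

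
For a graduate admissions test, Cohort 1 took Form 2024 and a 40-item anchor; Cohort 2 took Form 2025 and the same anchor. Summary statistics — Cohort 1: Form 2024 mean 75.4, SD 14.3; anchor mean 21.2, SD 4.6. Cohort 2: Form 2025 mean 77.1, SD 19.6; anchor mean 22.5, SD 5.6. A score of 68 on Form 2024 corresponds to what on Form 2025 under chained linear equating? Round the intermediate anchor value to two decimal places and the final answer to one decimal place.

Form 2024 → anchor (Cohort 1): v = (4.6/14.3)(68 − 75.4) + 21.2 = 18.82
anchor → Form 2025 (Cohort 2): y = (19.6/5.6)(18.82 − 22.5) + 77.1 = 64.2

64.2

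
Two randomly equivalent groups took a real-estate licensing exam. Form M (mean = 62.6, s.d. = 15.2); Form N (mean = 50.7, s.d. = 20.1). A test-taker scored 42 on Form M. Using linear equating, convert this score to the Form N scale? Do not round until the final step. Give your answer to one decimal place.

Linear equating: y = (SD_Y/SD_X)(x − M_X) + M_Y
y = (20.1/15.2)(42 − 62.6) + 50.7
y = 1.322368 × -20.6 + 50.7 = -27.2408 + 50.7 = 23.5

23.5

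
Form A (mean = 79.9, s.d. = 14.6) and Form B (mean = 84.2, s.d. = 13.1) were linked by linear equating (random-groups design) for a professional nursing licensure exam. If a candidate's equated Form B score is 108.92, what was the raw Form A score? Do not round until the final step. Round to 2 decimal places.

Invert y = (SD_Y/SD_X)(x − M_X) + M_Y:
x = (SD_X/SD_Y)(y − M_Y) + M_X = (14.6/13.1)(108.92 − 84.2) + 79.9
x = 1.114504 × 24.720 + 79.9 = 107.45

107.45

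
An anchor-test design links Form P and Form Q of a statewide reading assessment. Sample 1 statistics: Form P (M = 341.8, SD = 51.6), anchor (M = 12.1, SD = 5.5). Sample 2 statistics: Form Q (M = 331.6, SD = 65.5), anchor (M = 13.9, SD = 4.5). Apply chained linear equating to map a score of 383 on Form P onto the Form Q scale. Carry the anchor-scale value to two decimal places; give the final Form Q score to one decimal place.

Form P → anchor (Sample 1): v = (5.5/51.6)(383 − 341.8) + 12.1 = 16.49
anchor → Form Q (Sample 2): y = (65.5/4.5)(16.49 − 13.9) + 331.6 = 369.3

369.3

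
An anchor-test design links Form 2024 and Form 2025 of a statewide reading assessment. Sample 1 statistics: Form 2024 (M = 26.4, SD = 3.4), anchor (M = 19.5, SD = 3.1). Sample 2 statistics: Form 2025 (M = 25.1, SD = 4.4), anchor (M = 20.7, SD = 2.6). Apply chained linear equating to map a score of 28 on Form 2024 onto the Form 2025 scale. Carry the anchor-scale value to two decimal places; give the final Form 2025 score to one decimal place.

25.5

Form 2024 → anchor (Sample 1): v = (3.1/3.4)(28 − 26.4) + 19.5 = 20.96
anchor → Form 2025 (Sample 2): y = (4.4/2.6)(20.96 − 20.7) + 25.1 = 25.5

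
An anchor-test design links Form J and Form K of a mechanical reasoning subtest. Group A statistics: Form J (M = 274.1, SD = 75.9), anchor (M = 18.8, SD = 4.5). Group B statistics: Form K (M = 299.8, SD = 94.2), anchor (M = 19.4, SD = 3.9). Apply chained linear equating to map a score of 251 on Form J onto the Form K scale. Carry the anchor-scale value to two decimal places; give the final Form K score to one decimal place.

Form J → anchor (Group A): v = (4.5/75.9)(251 − 274.1) + 18.8 = 17.43
anchor → Form K (Group B): y = (94.2/3.9)(17.43 − 19.4) + 299.8 = 252.2

252.2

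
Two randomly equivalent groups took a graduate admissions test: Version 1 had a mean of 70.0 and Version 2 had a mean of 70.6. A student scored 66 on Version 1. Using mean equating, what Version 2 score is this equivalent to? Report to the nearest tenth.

66.6

Mean equating: y = x + (M_Y − M_X) = 66 + (70.6 − 70.0) = 66.6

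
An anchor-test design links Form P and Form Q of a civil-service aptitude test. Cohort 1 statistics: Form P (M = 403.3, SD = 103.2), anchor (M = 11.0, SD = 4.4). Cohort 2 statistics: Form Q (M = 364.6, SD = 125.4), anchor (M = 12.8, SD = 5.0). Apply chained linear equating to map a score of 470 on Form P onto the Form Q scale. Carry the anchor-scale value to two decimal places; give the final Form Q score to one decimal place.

390.7

Form P → anchor (Cohort 1): v = (4.4/103.2)(470 − 403.3) + 11.0 = 13.84
anchor → Form Q (Cohort 2): y = (125.4/5.0)(13.84 − 12.8) + 364.6 = 390.7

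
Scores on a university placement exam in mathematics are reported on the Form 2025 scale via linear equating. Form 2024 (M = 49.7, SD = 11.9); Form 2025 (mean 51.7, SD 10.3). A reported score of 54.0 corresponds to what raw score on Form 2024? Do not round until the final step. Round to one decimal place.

52.4

Invert y = (SD_Y/SD_X)(x − M_X) + M_Y:
x = (SD_X/SD_Y)(y − M_Y) + M_X = (11.9/10.3)(54.0 − 51.7) + 49.7
x = 1.155340 × 2.300 + 49.7 = 52.4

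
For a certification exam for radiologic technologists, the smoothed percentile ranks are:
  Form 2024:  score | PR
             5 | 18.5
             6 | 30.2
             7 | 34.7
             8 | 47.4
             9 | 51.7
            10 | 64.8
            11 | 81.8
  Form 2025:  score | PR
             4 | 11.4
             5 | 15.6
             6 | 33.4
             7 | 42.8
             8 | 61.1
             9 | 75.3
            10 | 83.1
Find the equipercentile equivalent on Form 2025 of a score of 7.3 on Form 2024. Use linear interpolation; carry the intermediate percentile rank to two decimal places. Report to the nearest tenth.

6.5

PR of 7.3 on Form 2024: 34.7 + (7.3 − 7)/(8 − 7) × (47.4 − 34.7) = 38.51
On Form 2025, PR 38.51 falls between score 6 (PR 33.4) and 7 (PR 42.8).
Interpolate: 6 + (38.51 − 33.4)/(42.8 − 33.4) × (7 − 6) = 6.5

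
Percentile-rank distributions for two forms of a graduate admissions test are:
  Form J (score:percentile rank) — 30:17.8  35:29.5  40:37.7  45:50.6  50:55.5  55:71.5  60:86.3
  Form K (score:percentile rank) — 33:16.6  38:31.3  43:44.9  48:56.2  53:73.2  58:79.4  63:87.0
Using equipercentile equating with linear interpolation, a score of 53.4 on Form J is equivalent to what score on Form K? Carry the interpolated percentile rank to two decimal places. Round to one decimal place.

51.0

PR of 53.4 on Form J: 55.5 + (53.4 − 50)/(55 − 50) × (71.5 − 55.5) = 66.38
On Form K, PR 66.38 falls between score 48 (PR 56.2) and 53 (PR 73.2).
Interpolate: 48 + (66.38 − 56.2)/(73.2 − 56.2) × (53 − 48) = 51.0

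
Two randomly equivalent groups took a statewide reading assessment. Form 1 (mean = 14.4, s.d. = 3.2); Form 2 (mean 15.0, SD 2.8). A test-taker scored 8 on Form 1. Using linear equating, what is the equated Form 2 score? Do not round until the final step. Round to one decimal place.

Linear equating: y = (SD_Y/SD_X)(x − M_X) + M_Y
y = (2.8/3.2)(8 − 14.4) + 15.0
y = 0.875000 × -6.4 + 15.0 = -5.6000 + 15.0 = 9.4

9.4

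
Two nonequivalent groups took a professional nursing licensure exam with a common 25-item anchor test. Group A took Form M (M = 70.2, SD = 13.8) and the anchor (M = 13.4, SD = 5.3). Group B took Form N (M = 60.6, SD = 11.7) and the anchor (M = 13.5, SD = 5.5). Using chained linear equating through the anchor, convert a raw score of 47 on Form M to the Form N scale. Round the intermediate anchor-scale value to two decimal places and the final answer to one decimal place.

Form M → anchor (Group A): v = (5.3/13.8)(47 − 70.2) + 13.4 = 4.49
anchor → Form N (Group B): y = (11.7/5.5)(4.49 − 13.5) + 60.6 = 41.4

41.4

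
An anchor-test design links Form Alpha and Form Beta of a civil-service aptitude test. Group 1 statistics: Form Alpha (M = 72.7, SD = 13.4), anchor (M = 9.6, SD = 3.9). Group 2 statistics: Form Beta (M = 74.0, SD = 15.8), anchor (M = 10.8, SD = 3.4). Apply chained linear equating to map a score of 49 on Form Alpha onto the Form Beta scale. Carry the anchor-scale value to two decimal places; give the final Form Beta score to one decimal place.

36.4

Form Alpha → anchor (Group 1): v = (3.9/13.4)(49 − 72.7) + 9.6 = 2.70
anchor → Form Beta (Group 2): y = (15.8/3.4)(2.70 − 10.8) + 74.0 = 36.4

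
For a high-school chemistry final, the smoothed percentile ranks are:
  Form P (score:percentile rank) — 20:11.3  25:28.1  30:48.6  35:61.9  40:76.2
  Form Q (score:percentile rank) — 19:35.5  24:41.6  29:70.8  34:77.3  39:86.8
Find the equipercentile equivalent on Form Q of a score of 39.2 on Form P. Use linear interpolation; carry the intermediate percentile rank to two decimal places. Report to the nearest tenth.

PR of 39.2 on Form P: 61.9 + (39.2 − 35)/(40 − 35) × (76.2 − 61.9) = 73.91
On Form Q, PR 73.91 falls between score 29 (PR 70.8) and 34 (PR 77.3).
Interpolate: 29 + (73.91 − 70.8)/(77.3 − 70.8) × (34 − 29) = 31.4

31.4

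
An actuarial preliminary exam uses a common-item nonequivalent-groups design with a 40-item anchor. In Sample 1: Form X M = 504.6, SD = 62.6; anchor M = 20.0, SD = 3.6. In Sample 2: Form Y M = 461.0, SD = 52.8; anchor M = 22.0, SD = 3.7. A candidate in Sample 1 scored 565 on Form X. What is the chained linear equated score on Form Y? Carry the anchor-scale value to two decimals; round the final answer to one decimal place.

Form X → anchor (Sample 1): v = (3.6/62.6)(565 − 504.6) + 20.0 = 23.47
anchor → Form Y (Sample 2): y = (52.8/3.7)(23.47 − 22.0) + 461.0 = 482.0

482.0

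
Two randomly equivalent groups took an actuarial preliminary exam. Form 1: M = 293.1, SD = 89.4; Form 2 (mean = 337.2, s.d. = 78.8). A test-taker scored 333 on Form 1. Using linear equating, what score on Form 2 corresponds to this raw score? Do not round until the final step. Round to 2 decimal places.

372.37

Linear equating: y = (SD_Y/SD_X)(x − M_X) + M_Y
y = (78.8/89.4)(333 − 293.1) + 337.2
y = 0.881432 × 39.9 + 337.2 = 35.1691 + 337.2 = 372.37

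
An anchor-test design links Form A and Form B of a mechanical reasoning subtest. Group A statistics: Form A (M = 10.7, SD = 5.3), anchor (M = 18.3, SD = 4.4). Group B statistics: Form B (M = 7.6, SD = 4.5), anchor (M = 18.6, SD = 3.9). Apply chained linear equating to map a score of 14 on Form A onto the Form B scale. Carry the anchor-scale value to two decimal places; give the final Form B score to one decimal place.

10.4

Form A → anchor (Group A): v = (4.4/5.3)(14 − 10.7) + 18.3 = 21.04
anchor → Form B (Group B): y = (4.5/3.9)(21.04 − 18.6) + 7.6 = 10.4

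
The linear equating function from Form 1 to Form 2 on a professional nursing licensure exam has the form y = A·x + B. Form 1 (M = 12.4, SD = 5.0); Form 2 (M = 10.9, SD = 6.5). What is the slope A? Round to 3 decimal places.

1.300

A = SD_Y / SD_X = 6.5 / 5.0 = 1.300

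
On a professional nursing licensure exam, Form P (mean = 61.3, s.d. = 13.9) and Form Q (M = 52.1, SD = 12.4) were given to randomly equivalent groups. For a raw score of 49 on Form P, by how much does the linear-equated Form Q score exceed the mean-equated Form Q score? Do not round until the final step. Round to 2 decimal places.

Mean-equated: 49 + (52.1 − 61.3) = 39.80
Linear-equated: (12.4/13.9)(49 − 61.3) + 52.1 = 41.127
Difference = 41.127 − 39.80 = 1.33

1.33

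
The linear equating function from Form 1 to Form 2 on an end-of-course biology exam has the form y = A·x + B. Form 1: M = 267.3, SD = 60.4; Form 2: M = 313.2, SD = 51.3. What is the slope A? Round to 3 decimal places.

A = SD_Y / SD_X = 51.3 / 60.4 = 0.849

0.849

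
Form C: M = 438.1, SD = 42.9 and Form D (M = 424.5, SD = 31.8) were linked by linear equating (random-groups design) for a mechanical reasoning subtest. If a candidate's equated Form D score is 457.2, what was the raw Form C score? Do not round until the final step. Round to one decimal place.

482.2

Invert y = (SD_Y/SD_X)(x − M_X) + M_Y:
x = (SD_X/SD_Y)(y − M_Y) + M_X = (42.9/31.8)(457.2 − 424.5) + 438.1
x = 1.349057 × 32.700 + 438.1 = 482.2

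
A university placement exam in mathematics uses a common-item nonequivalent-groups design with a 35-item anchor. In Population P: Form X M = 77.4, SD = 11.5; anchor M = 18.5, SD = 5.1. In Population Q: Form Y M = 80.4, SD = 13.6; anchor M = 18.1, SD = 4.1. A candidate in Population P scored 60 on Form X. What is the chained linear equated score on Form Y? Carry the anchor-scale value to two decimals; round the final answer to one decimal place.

Form X → anchor (Population P): v = (5.1/11.5)(60 − 77.4) + 18.5 = 10.78
anchor → Form Y (Population Q): y = (13.6/4.1)(10.78 − 18.1) + 80.4 = 56.1

56.1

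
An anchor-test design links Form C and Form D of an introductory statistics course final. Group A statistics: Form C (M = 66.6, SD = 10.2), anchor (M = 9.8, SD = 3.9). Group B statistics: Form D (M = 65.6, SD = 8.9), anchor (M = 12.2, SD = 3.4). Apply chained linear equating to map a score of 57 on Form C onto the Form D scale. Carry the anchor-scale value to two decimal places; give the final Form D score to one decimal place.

49.7

Form C → anchor (Group A): v = (3.9/10.2)(57 − 66.6) + 9.8 = 6.13
anchor → Form D (Group B): y = (8.9/3.4)(6.13 − 12.2) + 65.6 = 49.7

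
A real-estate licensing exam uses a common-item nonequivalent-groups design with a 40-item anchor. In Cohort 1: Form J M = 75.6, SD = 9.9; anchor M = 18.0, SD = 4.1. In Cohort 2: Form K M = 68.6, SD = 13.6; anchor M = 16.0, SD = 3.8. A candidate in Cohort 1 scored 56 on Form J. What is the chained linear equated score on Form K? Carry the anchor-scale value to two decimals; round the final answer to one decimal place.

Form J → anchor (Cohort 1): v = (4.1/9.9)(56 − 75.6) + 18.0 = 9.88
anchor → Form K (Cohort 2): y = (13.6/3.8)(9.88 − 16.0) + 68.6 = 46.7

46.7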